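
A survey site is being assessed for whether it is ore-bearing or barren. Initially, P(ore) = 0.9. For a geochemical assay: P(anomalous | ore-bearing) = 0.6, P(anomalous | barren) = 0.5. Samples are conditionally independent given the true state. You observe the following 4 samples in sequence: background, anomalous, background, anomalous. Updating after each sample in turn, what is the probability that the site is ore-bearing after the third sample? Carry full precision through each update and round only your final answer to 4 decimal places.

Each posterior becomes the prior for the next update.
After 'background': P(ore) = 0.4·0.9000 / (0.4·0.9000 + 0.5·0.1000) ≈ 0.8780
After 'anomalous': P(ore) = 0.6·0.8780 / (0.6·0.8780 + 0.5·0.1220) ≈ 0.8963
After 'background': P(ore) = 0.4·0.8963 / (0.4·0.8963 + 0.5·0.1037) ≈ 0.8736

0.8736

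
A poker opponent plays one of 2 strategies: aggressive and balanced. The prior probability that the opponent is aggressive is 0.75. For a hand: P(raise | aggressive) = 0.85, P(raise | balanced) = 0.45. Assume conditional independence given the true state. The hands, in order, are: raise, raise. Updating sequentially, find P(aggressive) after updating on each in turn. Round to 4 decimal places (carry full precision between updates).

After 'raise': P(aggressive) = 0.85·0.7500 / (0.85·0.7500 + 0.45·0.2500) ≈ 0.8500
After 'raise': P(aggressive) = 0.85·0.8500 / (0.85·0.8500 + 0.45·0.1500) ≈ 0.9146

0.9146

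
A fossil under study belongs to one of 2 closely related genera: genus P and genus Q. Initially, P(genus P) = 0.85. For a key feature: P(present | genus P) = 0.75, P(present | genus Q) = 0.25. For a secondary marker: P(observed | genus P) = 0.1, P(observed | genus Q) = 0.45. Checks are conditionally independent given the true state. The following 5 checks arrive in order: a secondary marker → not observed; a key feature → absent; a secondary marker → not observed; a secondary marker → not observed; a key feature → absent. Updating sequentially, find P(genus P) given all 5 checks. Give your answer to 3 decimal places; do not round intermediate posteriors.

After a secondary marker='not observed': P(genus P) = 0.9·0.8500 / (0.9·0.8500 + 0.55·0.1500) ≈ 0.9027
After a key feature='absent': P(genus P) = 0.25·0.9027 / (0.25·0.9027 + 0.75·0.0973) ≈ 0.7556
After a secondary marker='not observed': P(genus P) = 0.9·0.7556 / (0.9·0.7556 + 0.55·0.2444) ≈ 0.8349
After a secondary marker='not observed': P(genus P) = 0.9·0.8349 / (0.9·0.8349 + 0.55·0.1651) ≈ 0.8922
After a key feature='absent': P(genus P) = 0.25·0.8922 / (0.25·0.8922 + 0.75·0.1078) ≈ 0.7340

0.734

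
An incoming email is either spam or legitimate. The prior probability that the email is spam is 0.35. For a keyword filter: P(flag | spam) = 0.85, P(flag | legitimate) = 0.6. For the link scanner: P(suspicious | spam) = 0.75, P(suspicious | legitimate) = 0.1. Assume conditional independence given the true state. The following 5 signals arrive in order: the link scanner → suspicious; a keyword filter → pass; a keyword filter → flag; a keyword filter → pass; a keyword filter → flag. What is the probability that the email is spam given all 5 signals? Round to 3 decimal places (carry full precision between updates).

After the link scanner='suspicious': P(spam) = 0.75·0.3500 / (0.75·0.3500 + 0.1·0.6500) ≈ 0.8015
After a keyword filter='pass': P(spam) = 0.15·0.8015 / (0.15·0.8015 + 0.4·0.1985) ≈ 0.6023
After a keyword filter='flag': P(spam) = 0.85·0.6023 / (0.85·0.6023 + 0.6·0.3977) ≈ 0.6821
After a keyword filter='pass': P(spam) = 0.15·0.6821 / (0.15·0.6821 + 0.4·0.3179) ≈ 0.4458
After a keyword filter='flag': P(spam) = 0.85·0.4458 / (0.85·0.4458 + 0.6·0.5542) ≈ 0.5327

0.533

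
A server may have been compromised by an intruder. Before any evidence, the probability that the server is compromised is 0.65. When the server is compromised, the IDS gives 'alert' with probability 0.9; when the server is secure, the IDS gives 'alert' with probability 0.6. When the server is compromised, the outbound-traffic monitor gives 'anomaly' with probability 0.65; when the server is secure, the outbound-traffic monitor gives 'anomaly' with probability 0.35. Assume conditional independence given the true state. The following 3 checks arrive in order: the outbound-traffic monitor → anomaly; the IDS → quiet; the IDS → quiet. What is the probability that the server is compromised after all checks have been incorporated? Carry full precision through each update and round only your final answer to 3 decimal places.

Each posterior becomes the prior for the next update.
After the outbound-traffic monitor='anomaly': P(compromised) = 0.65·0.6500 / (0.65·0.6500 + 0.35·0.3500) ≈ 0.7752
After the IDS='quiet': P(compromised) = 0.1·0.7752 / (0.1·0.7752 + 0.4·0.2248) ≈ 0.4630
After the IDS='quiet': P(compromised) = 0.1·0.4630 / (0.1·0.4630 + 0.4·0.5370) ≈ 0.1773

0.177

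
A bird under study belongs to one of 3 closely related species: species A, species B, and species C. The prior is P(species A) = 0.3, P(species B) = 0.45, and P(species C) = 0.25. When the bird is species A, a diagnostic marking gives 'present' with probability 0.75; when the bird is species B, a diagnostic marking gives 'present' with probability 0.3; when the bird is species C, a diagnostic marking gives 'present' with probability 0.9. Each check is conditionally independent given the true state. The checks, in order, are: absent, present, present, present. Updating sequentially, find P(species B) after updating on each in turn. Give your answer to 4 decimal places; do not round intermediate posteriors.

0.1457

Each posterior becomes the prior for the next update.
After 'absent': normaliser = 0.25·0.3000 + 0.7·0.4500 + 0.1·0.2500; P(species A) ≈ 0.1807, P(species B) ≈ 0.7590, P(species C) ≈ 0.0602
After 'present': normaliser = 0.75·0.1807 + 0.3·0.7590 + 0.9·0.0602; P(species A) ≈ 0.3247, P(species B) ≈ 0.5455, P(species C) ≈ 0.1299
After 'present': normaliser = 0.75·0.3247 + 0.3·0.5455 + 0.9·0.1299; P(species A) ≈ 0.4647, P(species B) ≈ 0.3123, P(species C) ≈ 0.2230
After 'present': normaliser = 0.75·0.4647 + 0.3·0.3123 + 0.9·0.2230; P(species A) ≈ 0.5421, P(species B) ≈ 0.1457, P(species C) ≈ 0.3122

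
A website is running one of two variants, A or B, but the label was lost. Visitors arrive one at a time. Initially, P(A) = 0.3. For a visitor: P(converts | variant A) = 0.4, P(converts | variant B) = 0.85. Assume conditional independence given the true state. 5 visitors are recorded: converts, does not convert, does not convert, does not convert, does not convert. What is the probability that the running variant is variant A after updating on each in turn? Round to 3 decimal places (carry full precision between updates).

0.981

After 'converts': P(A) = 0.4·0.3000 / (0.4·0.3000 + 0.85·0.7000) ≈ 0.1678
After 'does not convert': P(A) = 0.6·0.1678 / (0.6·0.1678 + 0.15·0.8322) ≈ 0.4465
After 'does not convert': P(A) = 0.6·0.4465 / (0.6·0.4465 + 0.15·0.5535) ≈ 0.7634
After 'does not convert': P(A) = 0.6·0.7634 / (0.6·0.7634 + 0.15·0.2366) ≈ 0.9281
After 'does not convert': P(A) = 0.6·0.9281 / (0.6·0.9281 + 0.15·0.0719) ≈ 0.9810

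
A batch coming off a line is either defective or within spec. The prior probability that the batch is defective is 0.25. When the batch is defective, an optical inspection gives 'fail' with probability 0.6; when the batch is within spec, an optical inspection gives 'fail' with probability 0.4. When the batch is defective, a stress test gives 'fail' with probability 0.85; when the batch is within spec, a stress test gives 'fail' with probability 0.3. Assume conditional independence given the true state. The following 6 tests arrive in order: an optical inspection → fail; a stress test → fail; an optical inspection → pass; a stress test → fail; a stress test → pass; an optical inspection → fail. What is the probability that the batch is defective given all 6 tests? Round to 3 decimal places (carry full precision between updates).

After an optical inspection='fail': P(defective) = 0.6·0.2500 / (0.6·0.2500 + 0.4·0.7500) ≈ 0.3333
After a stress test='fail': P(defective) = 0.85·0.3333 / (0.85·0.3333 + 0.3·0.6667) ≈ 0.5862
After an optical inspection='pass': P(defective) = 0.4·0.5862 / (0.4·0.5862 + 0.6·0.4138) ≈ 0.4857
After a stress test='fail': P(defective) = 0.85·0.4857 / (0.85·0.4857 + 0.3·0.5143) ≈ 0.7280
After a stress test='pass': P(defective) = 0.15·0.7280 / (0.15·0.7280 + 0.7·0.2720) ≈ 0.3644
After an optical inspection='fail': P(defective) = 0.6·0.3644 / (0.6·0.3644 + 0.4·0.6356) ≈ 0.4624

0.462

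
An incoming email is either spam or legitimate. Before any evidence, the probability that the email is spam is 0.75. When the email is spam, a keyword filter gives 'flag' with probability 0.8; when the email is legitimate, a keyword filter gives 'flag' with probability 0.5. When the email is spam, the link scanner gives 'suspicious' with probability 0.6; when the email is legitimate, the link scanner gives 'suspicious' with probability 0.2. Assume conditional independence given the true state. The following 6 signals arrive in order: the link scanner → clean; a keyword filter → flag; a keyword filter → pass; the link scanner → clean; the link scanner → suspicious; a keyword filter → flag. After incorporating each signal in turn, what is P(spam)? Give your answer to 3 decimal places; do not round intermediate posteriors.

0.697

After the link scanner='clean': P(spam) = 0.4·0.7500 / (0.4·0.7500 + 0.8·0.2500) ≈ 0.6000
After a keyword filter='flag': P(spam) = 0.8·0.6000 / (0.8·0.6000 + 0.5·0.4000) ≈ 0.7059
After a keyword filter='pass': P(spam) = 0.2·0.7059 / (0.2·0.7059 + 0.5·0.2941) ≈ 0.4898
After the link scanner='clean': P(spam) = 0.4·0.4898 / (0.4·0.4898 + 0.8·0.5102) ≈ 0.3243
After the link scanner='suspicious': P(spam) = 0.6·0.3243 / (0.6·0.3243 + 0.2·0.6757) ≈ 0.5902
After a keyword filter='flag': P(spam) = 0.8·0.5902 / (0.8·0.5902 + 0.5·0.4098) ≈ 0.6973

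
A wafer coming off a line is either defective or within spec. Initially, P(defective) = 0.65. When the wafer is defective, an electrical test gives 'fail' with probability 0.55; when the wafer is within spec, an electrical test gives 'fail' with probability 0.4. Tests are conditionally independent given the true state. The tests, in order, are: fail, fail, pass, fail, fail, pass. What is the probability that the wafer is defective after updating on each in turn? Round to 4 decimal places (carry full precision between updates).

0.7888

After 'fail': P(defective) = 0.55·0.6500 / (0.55·0.6500 + 0.4·0.3500) ≈ 0.7186
After 'fail': P(defective) = 0.55·0.7186 / (0.55·0.7186 + 0.4·0.2814) ≈ 0.7783
After 'pass': P(defective) = 0.45·0.7783 / (0.45·0.7783 + 0.6·0.2217) ≈ 0.7248
After 'fail': P(defective) = 0.55·0.7248 / (0.55·0.7248 + 0.4·0.2752) ≈ 0.7836
After 'fail': P(defective) = 0.55·0.7836 / (0.55·0.7836 + 0.4·0.2164) ≈ 0.8327
After 'pass': P(defective) = 0.45·0.8327 / (0.45·0.8327 + 0.6·0.1673) ≈ 0.7888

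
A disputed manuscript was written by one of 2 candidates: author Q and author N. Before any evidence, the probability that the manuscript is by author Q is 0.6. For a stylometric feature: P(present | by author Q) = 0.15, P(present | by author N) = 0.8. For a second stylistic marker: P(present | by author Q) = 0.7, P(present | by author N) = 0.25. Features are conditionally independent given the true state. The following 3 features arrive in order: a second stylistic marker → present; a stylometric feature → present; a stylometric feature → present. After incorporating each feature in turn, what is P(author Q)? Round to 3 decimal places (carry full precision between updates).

After a second stylistic marker='present': P(author Q) = 0.7·0.6000 / (0.7·0.6000 + 0.25·0.4000) ≈ 0.8077
After a stylometric feature='present': P(author Q) = 0.15·0.8077 / (0.15·0.8077 + 0.8·0.1923) ≈ 0.4406
After a stylometric feature='present': P(author Q) = 0.15·0.4406 / (0.15·0.4406 + 0.8·0.5594) ≈ 0.1287

0.129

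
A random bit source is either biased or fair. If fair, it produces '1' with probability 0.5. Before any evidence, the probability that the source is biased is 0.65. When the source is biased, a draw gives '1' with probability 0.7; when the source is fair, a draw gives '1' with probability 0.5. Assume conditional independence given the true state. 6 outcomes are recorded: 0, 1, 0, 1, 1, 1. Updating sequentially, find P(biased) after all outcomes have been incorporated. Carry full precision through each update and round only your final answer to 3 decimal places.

After '0': P(biased) = 0.3·0.6500 / (0.3·0.6500 + 0.5·0.3500) ≈ 0.5270
After '1': P(biased) = 0.7·0.5270 / (0.7·0.5270 + 0.5·0.4730) ≈ 0.6094
After '0': P(biased) = 0.3·0.6094 / (0.3·0.6094 + 0.5·0.3906) ≈ 0.4835
After '1': P(biased) = 0.7·0.4835 / (0.7·0.4835 + 0.5·0.5165) ≈ 0.5672
After '1': P(biased) = 0.7·0.5672 / (0.7·0.5672 + 0.5·0.4328) ≈ 0.6472
After '1': P(biased) = 0.7·0.6472 / (0.7·0.6472 + 0.5·0.3528) ≈ 0.7198

0.720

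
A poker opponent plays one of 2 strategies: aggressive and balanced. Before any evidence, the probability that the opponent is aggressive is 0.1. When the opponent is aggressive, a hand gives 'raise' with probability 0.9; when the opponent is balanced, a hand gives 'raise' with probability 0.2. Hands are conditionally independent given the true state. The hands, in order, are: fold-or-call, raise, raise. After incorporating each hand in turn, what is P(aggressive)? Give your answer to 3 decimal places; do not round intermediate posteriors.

After 'fold-or-call': P(aggressive) = 0.1·0.1000 / (0.1·0.1000 + 0.8·0.9000) ≈ 0.0137
After 'raise': P(aggressive) = 0.9·0.0137 / (0.9·0.0137 + 0.2·0.9863) ≈ 0.0588
After 'raise': P(aggressive) = 0.9·0.0588 / (0.9·0.0588 + 0.2·0.9412) ≈ 0.2195

0.220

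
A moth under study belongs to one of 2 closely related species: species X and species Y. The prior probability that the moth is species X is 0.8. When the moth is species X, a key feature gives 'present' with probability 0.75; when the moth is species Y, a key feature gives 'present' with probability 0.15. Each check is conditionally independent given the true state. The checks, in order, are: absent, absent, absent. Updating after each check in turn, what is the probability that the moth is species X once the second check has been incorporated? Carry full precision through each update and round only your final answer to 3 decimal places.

After 'absent': P(species X) = 0.25·0.8000 / (0.25·0.8000 + 0.85·0.2000) ≈ 0.5405
After 'absent': P(species X) = 0.25·0.5405 / (0.25·0.5405 + 0.85·0.4595) ≈ 0.2571

0.257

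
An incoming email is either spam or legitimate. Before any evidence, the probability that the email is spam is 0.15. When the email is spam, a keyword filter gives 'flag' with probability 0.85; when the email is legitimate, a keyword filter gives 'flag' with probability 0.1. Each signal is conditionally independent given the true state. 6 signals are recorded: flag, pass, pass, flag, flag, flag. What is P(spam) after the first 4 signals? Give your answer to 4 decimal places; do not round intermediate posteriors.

0.2615

After 'flag': P(spam) = 0.85·0.1500 / (0.85·0.1500 + 0.1·0.8500) ≈ 0.6000
After 'pass': P(spam) = 0.15·0.6000 / (0.15·0.6000 + 0.9·0.4000) ≈ 0.2000
After 'pass': P(spam) = 0.15·0.2000 / (0.15·0.2000 + 0.9·0.8000) ≈ 0.0400
After 'flag': P(spam) = 0.85·0.0400 / (0.85·0.0400 + 0.1·0.9600) ≈ 0.2615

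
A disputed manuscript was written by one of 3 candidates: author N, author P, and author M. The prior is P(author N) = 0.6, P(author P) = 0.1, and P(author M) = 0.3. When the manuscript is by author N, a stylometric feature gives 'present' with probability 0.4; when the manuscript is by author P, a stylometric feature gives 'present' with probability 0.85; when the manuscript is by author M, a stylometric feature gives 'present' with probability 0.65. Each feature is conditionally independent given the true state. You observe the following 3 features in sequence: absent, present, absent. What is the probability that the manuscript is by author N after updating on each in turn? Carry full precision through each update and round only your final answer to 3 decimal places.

After 'absent': normaliser = 0.6·0.6000 + 0.15·0.1000 + 0.35·0.3000; P(author N) ≈ 0.7500, P(author P) ≈ 0.0312, P(author M) ≈ 0.2188
After 'present': normaliser = 0.4·0.7500 + 0.85·0.0312 + 0.65·0.2188; P(author N) ≈ 0.6400, P(author P) ≈ 0.0567, P(author M) ≈ 0.3033
After 'absent': normaliser = 0.6·0.6400 + 0.15·0.0567 + 0.35·0.3033; P(author N) ≈ 0.7701, P(author P) ≈ 0.0170, P(author M) ≈ 0.2129

0.770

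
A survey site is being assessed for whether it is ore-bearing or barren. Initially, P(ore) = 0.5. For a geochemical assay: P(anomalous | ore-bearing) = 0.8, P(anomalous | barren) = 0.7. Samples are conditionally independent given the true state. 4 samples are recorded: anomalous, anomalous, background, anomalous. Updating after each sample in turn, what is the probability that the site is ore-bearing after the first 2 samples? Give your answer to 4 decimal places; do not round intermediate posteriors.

After 'anomalous': P(ore) = 0.8·0.5000 / (0.8·0.5000 + 0.7·0.5000) ≈ 0.5333
After 'anomalous': P(ore) = 0.8·0.5333 / (0.8·0.5333 + 0.7·0.4667) ≈ 0.5664

0.5664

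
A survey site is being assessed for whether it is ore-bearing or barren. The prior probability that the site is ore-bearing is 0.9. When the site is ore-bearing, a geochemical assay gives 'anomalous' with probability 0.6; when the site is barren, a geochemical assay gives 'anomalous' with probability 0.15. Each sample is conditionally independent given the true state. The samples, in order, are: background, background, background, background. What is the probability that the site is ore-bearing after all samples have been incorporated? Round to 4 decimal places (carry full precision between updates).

After 'background': P(ore) = 0.4·0.9000 / (0.4·0.9000 + 0.85·0.1000) ≈ 0.8090
After 'background': P(ore) = 0.4·0.8090 / (0.4·0.8090 + 0.85·0.1910) ≈ 0.6659
After 'background': P(ore) = 0.4·0.6659 / (0.4·0.6659 + 0.85·0.3341) ≈ 0.4840
After 'background': P(ore) = 0.4·0.4840 / (0.4·0.4840 + 0.85·0.5160) ≈ 0.3062

0.3062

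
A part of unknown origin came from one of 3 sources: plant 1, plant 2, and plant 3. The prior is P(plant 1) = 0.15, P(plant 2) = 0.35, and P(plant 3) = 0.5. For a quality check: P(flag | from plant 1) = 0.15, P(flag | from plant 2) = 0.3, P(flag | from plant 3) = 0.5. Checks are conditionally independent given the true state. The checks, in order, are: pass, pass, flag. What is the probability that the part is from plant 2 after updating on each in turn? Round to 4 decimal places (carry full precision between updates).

After 'pass': normaliser = 0.85·0.1500 + 0.7·0.3500 + 0.5·0.5000; P(plant 1) ≈ 0.2048, P(plant 2) ≈ 0.3936, P(plant 3) ≈ 0.4016
After 'pass': normaliser = 0.85·0.2048 + 0.7·0.3936 + 0.5·0.4016; P(plant 1) ≈ 0.2677, P(plant 2) ≈ 0.4236, P(plant 3) ≈ 0.3087
After 'flag': normaliser = 0.15·0.2677 + 0.3·0.4236 + 0.5·0.3087; P(plant 1) ≈ 0.1248, P(plant 2) ≈ 0.3951, P(plant 3) ≈ 0.4800

0.3951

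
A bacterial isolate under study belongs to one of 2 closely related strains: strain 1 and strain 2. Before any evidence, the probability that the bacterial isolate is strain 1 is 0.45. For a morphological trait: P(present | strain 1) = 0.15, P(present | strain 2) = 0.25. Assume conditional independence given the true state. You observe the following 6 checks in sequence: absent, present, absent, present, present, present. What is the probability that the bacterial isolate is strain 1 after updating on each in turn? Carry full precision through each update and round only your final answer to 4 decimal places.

0.1199

After 'absent': P(strain 1) = 0.85·0.4500 / (0.85·0.4500 + 0.75·0.5500) ≈ 0.4811
After 'present': P(strain 1) = 0.15·0.4811 / (0.15·0.4811 + 0.25·0.5189) ≈ 0.3575
After 'absent': P(strain 1) = 0.85·0.3575 / (0.85·0.3575 + 0.75·0.6425) ≈ 0.3867
After 'present': P(strain 1) = 0.15·0.3867 / (0.15·0.3867 + 0.25·0.6133) ≈ 0.2745
After 'present': P(strain 1) = 0.15·0.2745 / (0.15·0.2745 + 0.25·0.7255) ≈ 0.1850
After 'present': P(strain 1) = 0.15·0.1850 / (0.15·0.1850 + 0.25·0.8150) ≈ 0.1199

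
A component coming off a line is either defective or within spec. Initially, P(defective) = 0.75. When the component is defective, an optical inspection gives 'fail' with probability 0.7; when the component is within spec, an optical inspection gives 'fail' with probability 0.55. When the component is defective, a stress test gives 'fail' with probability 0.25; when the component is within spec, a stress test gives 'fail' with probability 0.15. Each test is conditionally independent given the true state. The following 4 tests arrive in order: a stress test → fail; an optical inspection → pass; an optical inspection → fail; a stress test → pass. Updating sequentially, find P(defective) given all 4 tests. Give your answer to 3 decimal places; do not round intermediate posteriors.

Each posterior becomes the prior for the next update.
After a stress test='fail': P(defective) = 0.25·0.7500 / (0.25·0.7500 + 0.15·0.2500) ≈ 0.8333
After an optical inspection='pass': P(defective) = 0.3·0.8333 / (0.3·0.8333 + 0.45·0.1667) ≈ 0.7692
After an optical inspection='fail': P(defective) = 0.7·0.7692 / (0.7·0.7692 + 0.55·0.2308) ≈ 0.8092
After a stress test='pass': P(defective) = 0.75·0.8092 / (0.75·0.8092 + 0.85·0.1908) ≈ 0.7892

0.789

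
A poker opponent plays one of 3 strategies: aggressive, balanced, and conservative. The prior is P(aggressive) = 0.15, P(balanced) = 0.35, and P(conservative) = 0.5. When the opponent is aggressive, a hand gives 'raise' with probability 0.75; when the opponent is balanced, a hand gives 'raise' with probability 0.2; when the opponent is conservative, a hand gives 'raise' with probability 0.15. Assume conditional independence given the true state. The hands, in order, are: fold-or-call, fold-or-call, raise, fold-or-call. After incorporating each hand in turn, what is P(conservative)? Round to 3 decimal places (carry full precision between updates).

After 'fold-or-call': normaliser = 0.25·0.1500 + 0.8·0.3500 + 0.85·0.5000; P(aggressive) ≈ 0.0505, P(balanced) ≈ 0.3771, P(conservative) ≈ 0.5724
After 'fold-or-call': normaliser = 0.25·0.0505 + 0.8·0.3771 + 0.85·0.5724; P(aggressive) ≈ 0.0158, P(balanced) ≈ 0.3767, P(conservative) ≈ 0.6075
After 'raise': normaliser = 0.75·0.0158 + 0.2·0.3767 + 0.15·0.6075; P(aggressive) ≈ 0.0663, P(balanced) ≈ 0.4226, P(conservative) ≈ 0.5111
After 'fold-or-call': normaliser = 0.25·0.0663 + 0.8·0.4226 + 0.85·0.5111; P(aggressive) ≈ 0.0210, P(balanced) ≈ 0.4284, P(conservative) ≈ 0.5506

0.551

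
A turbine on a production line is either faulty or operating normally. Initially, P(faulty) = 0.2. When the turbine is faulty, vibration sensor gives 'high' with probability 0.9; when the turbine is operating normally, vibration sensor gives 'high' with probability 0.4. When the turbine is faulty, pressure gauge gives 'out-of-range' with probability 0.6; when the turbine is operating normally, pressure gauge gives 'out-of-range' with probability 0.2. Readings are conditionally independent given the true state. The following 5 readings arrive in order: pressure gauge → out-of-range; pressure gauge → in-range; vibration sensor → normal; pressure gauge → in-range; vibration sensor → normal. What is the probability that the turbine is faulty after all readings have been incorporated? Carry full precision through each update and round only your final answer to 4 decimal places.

Apply Bayes' rule sequentially, carrying P(faulty) forward.
After pressure gauge='out-of-range': P(faulty) = 0.6·0.2000 / (0.6·0.2000 + 0.2·0.8000) ≈ 0.4286
After pressure gauge='in-range': P(faulty) = 0.4·0.4286 / (0.4·0.4286 + 0.8·0.5714) ≈ 0.2727
After vibration sensor='normal': P(faulty) = 0.1·0.2727 / (0.1·0.2727 + 0.6·0.7273) ≈ 0.0588
After pressure gauge='in-range': P(faulty) = 0.4·0.0588 / (0.4·0.0588 + 0.8·0.9412) ≈ 0.0303
After vibration sensor='normal': P(faulty) = 0.1·0.0303 / (0.1·0.0303 + 0.6·0.9697) ≈ 0.0052

0.0052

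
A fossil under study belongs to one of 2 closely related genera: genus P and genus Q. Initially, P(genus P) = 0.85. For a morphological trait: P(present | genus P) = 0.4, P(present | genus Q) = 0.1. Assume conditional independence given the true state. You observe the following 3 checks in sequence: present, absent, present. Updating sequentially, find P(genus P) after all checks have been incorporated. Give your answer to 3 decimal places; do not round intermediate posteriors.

0.984

After 'present': P(genus P) = 0.4·0.8500 / (0.4·0.8500 + 0.1·0.1500) ≈ 0.9577
After 'absent': P(genus P) = 0.6·0.9577 / (0.6·0.9577 + 0.9·0.0423) ≈ 0.9379
After 'present': P(genus P) = 0.4·0.9379 / (0.4·0.9379 + 0.1·0.0621) ≈ 0.9837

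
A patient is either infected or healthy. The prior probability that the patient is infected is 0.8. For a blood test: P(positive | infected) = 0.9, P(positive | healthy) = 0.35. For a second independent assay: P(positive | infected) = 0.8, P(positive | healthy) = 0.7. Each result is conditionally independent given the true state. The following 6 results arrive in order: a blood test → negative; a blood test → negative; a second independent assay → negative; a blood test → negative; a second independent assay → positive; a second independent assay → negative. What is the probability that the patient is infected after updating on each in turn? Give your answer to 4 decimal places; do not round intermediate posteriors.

0.0073

After a blood test='negative': P(infected) = 0.1·0.8000 / (0.1·0.8000 + 0.65·0.2000) ≈ 0.3810
After a blood test='negative': P(infected) = 0.1·0.3810 / (0.1·0.3810 + 0.65·0.6190) ≈ 0.0865
After a second independent assay='negative': P(infected) = 0.2·0.0865 / (0.2·0.0865 + 0.3·0.9135) ≈ 0.0594
After a blood test='negative': P(infected) = 0.1·0.0594 / (0.1·0.0594 + 0.65·0.9406) ≈ 0.0096
After a second independent assay='positive': P(infected) = 0.8·0.0096 / (0.8·0.0096 + 0.7·0.9904) ≈ 0.0110
After a second independent assay='negative': P(infected) = 0.2·0.0110 / (0.2·0.0110 + 0.3·0.9890) ≈ 0.0073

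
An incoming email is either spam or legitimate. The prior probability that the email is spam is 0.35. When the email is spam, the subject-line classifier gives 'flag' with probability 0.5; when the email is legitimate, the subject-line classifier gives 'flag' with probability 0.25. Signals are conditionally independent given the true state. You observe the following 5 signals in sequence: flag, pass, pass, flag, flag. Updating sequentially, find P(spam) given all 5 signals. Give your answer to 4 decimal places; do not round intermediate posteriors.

After 'flag': P(spam) = 0.5·0.3500 / (0.5·0.3500 + 0.25·0.6500) ≈ 0.5185
After 'pass': P(spam) = 0.5·0.5185 / (0.5·0.5185 + 0.75·0.4815) ≈ 0.4179
After 'pass': P(spam) = 0.5·0.4179 / (0.5·0.4179 + 0.75·0.5821) ≈ 0.3237
After 'flag': P(spam) = 0.5·0.3237 / (0.5·0.3237 + 0.25·0.6763) ≈ 0.4891
After 'flag': P(spam) = 0.5·0.4891 / (0.5·0.4891 + 0.25·0.5109) ≈ 0.6569

0.6569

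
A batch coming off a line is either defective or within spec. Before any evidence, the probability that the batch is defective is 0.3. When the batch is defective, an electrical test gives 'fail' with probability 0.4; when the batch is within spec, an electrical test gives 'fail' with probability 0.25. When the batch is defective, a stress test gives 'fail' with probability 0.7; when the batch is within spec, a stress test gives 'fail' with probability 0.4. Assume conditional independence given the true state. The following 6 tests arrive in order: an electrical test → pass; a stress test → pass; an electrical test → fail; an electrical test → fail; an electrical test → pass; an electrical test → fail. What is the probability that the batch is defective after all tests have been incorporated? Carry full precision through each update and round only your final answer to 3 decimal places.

0.360

After an electrical test='pass': P(defective) = 0.6·0.3000 / (0.6·0.3000 + 0.75·0.7000) ≈ 0.2553
After a stress test='pass': P(defective) = 0.3·0.2553 / (0.3·0.2553 + 0.6·0.7447) ≈ 0.1463
After an electrical test='fail': P(defective) = 0.4·0.1463 / (0.4·0.1463 + 0.25·0.8537) ≈ 0.2152
After an electrical test='fail': P(defective) = 0.4·0.2152 / (0.4·0.2152 + 0.25·0.7848) ≈ 0.3050
After an electrical test='pass': P(defective) = 0.6·0.3050 / (0.6·0.3050 + 0.75·0.6950) ≈ 0.2599
After an electrical test='fail': P(defective) = 0.4·0.2599 / (0.4·0.2599 + 0.25·0.7401) ≈ 0.3597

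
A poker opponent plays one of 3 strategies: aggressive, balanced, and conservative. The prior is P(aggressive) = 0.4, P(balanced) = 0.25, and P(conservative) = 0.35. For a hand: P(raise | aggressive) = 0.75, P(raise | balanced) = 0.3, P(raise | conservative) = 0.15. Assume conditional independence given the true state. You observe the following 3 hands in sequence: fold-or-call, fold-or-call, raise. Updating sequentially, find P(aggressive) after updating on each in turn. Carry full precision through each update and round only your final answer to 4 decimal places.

0.2007

Apply Bayes' rule sequentially, carrying P(aggressive) forward.
After 'fold-or-call': normaliser = 0.25·0.4000 + 0.7·0.2500 + 0.85·0.3500; P(aggressive) ≈ 0.1747, P(balanced) ≈ 0.3057, P(conservative) ≈ 0.5197
After 'fold-or-call': normaliser = 0.25·0.1747 + 0.7·0.3057 + 0.85·0.5197; P(aggressive) ≈ 0.0624, P(balanced) ≈ 0.3060, P(conservative) ≈ 0.6316
After 'raise': normaliser = 0.75·0.0624 + 0.3·0.3060 + 0.15·0.6316; P(aggressive) ≈ 0.2007, P(balanced) ≈ 0.3933, P(conservative) ≈ 0.4060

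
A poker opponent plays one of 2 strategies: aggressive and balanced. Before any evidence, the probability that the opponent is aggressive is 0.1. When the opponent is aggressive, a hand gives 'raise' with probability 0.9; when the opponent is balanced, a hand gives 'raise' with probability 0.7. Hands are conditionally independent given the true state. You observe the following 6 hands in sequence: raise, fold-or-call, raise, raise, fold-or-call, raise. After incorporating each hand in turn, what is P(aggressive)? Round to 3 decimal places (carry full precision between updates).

0.033

After 'raise': P(aggressive) = 0.9·0.1000 / (0.9·0.1000 + 0.7·0.9000) ≈ 0.1250
After 'fold-or-call': P(aggressive) = 0.1·0.1250 / (0.1·0.1250 + 0.3·0.8750) ≈ 0.0455
After 'raise': P(aggressive) = 0.9·0.0455 / (0.9·0.0455 + 0.7·0.9545) ≈ 0.0577
After 'raise': P(aggressive) = 0.9·0.0577 / (0.9·0.0577 + 0.7·0.9423) ≈ 0.0730
After 'fold-or-call': P(aggressive) = 0.1·0.0730 / (0.1·0.0730 + 0.3·0.9270) ≈ 0.0256
After 'raise': P(aggressive) = 0.9·0.0256 / (0.9·0.0256 + 0.7·0.9744) ≈ 0.0326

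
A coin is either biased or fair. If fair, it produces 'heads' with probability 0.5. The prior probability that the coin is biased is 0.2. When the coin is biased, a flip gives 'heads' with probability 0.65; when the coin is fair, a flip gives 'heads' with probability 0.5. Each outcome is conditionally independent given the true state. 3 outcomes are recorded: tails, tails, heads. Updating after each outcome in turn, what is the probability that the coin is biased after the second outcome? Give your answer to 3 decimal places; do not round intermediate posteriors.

After 'tails': P(biased) = 0.35·0.2000 / (0.35·0.2000 + 0.5·0.8000) ≈ 0.1489
After 'tails': P(biased) = 0.35·0.1489 / (0.35·0.1489 + 0.5·0.8511) ≈ 0.1091

0.109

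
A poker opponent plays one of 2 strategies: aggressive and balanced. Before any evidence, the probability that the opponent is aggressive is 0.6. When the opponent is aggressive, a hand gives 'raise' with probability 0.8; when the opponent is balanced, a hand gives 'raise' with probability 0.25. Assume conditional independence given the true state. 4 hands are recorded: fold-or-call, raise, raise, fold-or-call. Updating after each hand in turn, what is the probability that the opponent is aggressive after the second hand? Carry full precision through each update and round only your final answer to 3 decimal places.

0.561

After 'fold-or-call': P(aggressive) = 0.2·0.6000 / (0.2·0.6000 + 0.75·0.4000) ≈ 0.2857
After 'raise': P(aggressive) = 0.8·0.2857 / (0.8·0.2857 + 0.25·0.7143) ≈ 0.5614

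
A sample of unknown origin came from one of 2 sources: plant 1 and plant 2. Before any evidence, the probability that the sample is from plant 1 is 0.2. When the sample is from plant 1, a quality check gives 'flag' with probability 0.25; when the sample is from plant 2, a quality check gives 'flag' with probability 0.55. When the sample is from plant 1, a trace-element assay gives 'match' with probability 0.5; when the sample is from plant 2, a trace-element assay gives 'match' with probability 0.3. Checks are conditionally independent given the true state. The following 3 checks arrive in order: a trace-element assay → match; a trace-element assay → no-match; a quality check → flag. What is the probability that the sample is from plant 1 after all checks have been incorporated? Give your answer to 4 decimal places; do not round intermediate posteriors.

After a trace-element assay='match': P(plant 1) = 0.5·0.2000 / (0.5·0.2000 + 0.3·0.8000) ≈ 0.2941
After a trace-element assay='no-match': P(plant 1) = 0.5·0.2941 / (0.5·0.2941 + 0.7·0.7059) ≈ 0.2294
After a quality check='flag': P(plant 1) = 0.25·0.2294 / (0.25·0.2294 + 0.55·0.7706) ≈ 0.1192

0.1192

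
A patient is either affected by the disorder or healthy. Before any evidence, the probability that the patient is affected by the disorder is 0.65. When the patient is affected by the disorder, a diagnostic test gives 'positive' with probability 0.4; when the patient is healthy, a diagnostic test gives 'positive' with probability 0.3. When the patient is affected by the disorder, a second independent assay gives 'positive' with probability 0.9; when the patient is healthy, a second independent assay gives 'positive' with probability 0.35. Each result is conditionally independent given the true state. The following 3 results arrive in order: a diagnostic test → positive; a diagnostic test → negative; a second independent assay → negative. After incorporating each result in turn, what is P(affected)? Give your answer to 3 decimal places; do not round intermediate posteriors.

0.246

Each posterior becomes the prior for the next update.
After a diagnostic test='positive': P(affected) = 0.4·0.6500 / (0.4·0.6500 + 0.3·0.3500) ≈ 0.7123
After a diagnostic test='negative': P(affected) = 0.6·0.7123 / (0.6·0.7123 + 0.7·0.2877) ≈ 0.6797
After a second independent assay='negative': P(affected) = 0.1·0.6797 / (0.1·0.6797 + 0.65·0.3203) ≈ 0.2462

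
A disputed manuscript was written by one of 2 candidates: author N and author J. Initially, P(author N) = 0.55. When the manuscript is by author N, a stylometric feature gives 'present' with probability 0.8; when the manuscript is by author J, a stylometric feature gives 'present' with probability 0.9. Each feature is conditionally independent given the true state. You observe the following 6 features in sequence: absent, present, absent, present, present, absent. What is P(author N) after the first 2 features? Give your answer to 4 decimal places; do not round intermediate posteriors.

0.6848

After 'absent': P(author N) = 0.2·0.5500 / (0.2·0.5500 + 0.1·0.4500) ≈ 0.7097
After 'present': P(author N) = 0.8·0.7097 / (0.8·0.7097 + 0.9·0.2903) ≈ 0.6848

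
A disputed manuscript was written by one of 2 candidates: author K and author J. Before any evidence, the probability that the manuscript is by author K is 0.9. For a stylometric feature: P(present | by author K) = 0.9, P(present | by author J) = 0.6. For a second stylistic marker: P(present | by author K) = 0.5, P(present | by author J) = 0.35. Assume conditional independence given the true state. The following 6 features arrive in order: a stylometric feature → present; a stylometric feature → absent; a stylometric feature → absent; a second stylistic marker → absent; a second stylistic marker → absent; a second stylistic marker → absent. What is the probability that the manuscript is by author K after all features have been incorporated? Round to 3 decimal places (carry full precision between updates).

0.277

Each posterior becomes the prior for the next update.
After a stylometric feature='present': P(author K) = 0.9·0.9000 / (0.9·0.9000 + 0.6·0.1000) ≈ 0.9310
After a stylometric feature='absent': P(author K) = 0.1·0.9310 / (0.1·0.9310 + 0.4·0.0690) ≈ 0.7714
After a stylometric feature='absent': P(author K) = 0.1·0.7714 / (0.1·0.7714 + 0.4·0.2286) ≈ 0.4576
After a second stylistic marker='absent': P(author K) = 0.5·0.4576 / (0.5·0.4576 + 0.65·0.5424) ≈ 0.3936
After a second stylistic marker='absent': P(author K) = 0.5·0.3936 / (0.5·0.3936 + 0.65·0.6064) ≈ 0.3330
After a second stylistic marker='absent': P(author K) = 0.5·0.3330 / (0.5·0.3330 + 0.65·0.6670) ≈ 0.2775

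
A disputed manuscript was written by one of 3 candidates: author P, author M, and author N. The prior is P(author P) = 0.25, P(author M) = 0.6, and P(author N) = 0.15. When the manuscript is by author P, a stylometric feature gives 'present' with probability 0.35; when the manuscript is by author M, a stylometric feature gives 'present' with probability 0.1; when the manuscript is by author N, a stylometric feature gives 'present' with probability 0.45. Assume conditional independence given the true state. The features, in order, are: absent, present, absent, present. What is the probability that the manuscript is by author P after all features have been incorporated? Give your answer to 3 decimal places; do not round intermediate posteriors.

0.479

Each posterior becomes the prior for the next update.
After 'absent': normaliser = 0.65·0.2500 + 0.9·0.6000 + 0.55·0.1500; P(author P) ≈ 0.2070, P(author M) ≈ 0.6879, P(author N) ≈ 0.1051
After 'present': normaliser = 0.35·0.2070 + 0.1·0.6879 + 0.45·0.1051; P(author P) ≈ 0.3843, P(author M) ≈ 0.3649, P(author N) ≈ 0.2508
After 'absent': normaliser = 0.65·0.3843 + 0.9·0.3649 + 0.55·0.2508; P(author P) ≈ 0.3488, P(author M) ≈ 0.4585, P(author N) ≈ 0.1927
After 'present': normaliser = 0.35·0.3488 + 0.1·0.4585 + 0.45·0.1927; P(author P) ≈ 0.4794, P(author M) ≈ 0.1801, P(author N) ≈ 0.3405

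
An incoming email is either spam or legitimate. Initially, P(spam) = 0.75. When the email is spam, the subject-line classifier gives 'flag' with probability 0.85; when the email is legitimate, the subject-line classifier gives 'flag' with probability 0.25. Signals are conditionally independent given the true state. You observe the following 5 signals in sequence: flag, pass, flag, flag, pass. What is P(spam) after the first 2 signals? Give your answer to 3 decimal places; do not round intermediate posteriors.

0.671

Apply Bayes' rule sequentially, carrying P(spam) forward.
After 'flag': P(spam) = 0.85·0.7500 / (0.85·0.7500 + 0.25·0.2500) ≈ 0.9107
After 'pass': P(spam) = 0.15·0.9107 / (0.15·0.9107 + 0.75·0.0893) ≈ 0.6711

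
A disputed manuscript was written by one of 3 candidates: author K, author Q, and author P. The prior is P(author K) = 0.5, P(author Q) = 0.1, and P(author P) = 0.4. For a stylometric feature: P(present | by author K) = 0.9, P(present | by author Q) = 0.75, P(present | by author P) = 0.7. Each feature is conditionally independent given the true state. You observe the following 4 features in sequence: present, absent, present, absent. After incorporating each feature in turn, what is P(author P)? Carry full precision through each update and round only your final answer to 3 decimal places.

0.700

Apply Bayes' rule sequentially, carrying P(author P) forward.
After 'present': normaliser = 0.9·0.5000 + 0.75·0.1000 + 0.7·0.4000; P(author K) ≈ 0.5590, P(author Q) ≈ 0.0932, P(author P) ≈ 0.3478
After 'absent': normaliser = 0.1·0.5590 + 0.25·0.0932 + 0.3·0.3478; P(author K) ≈ 0.3046, P(author Q) ≈ 0.1269, P(author P) ≈ 0.5685
After 'present': normaliser = 0.9·0.3046 + 0.75·0.1269 + 0.7·0.5685; P(author K) ≈ 0.3573, P(author Q) ≈ 0.1240, P(author P) ≈ 0.5187
After 'absent': normaliser = 0.1·0.3573 + 0.25·0.1240 + 0.3·0.5187; P(author K) ≈ 0.1607, P(author Q) ≈ 0.1395, P(author P) ≈ 0.6998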